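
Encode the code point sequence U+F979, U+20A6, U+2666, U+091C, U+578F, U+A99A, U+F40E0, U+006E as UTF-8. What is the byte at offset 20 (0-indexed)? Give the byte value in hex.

U+F979 → 3-byte form EF A5 B9 at offsets 0–2.
U+20A6 → 3-byte form E2 82 A6 at offsets 3–5.
U+2666 → 3-byte form E2 99 A6 at offsets 6–8.
U+091C → 3-byte form E0 A4 9C at offsets 9–11.
U+578F → 3-byte form E5 9E 8F at offsets 12–14.
U+A99A → 3-byte form EA A6 9A at offsets 15–17.
U+F40E0 → 4-byte form F3 B4 83 A0 at offsets 18–21.
Offset 20 falls in char 7's range; it's byte 3 of F3 B4 83 A0 = 0x83.

0x83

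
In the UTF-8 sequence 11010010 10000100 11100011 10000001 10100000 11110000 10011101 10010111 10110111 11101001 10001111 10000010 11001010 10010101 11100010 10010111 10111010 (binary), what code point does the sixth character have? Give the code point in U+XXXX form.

U+25FA

Offset 0: leading byte 0xD2 = 11010010 → 2-byte char #1 = D2 84.
Offset 2: leading byte 0xE3 = 11100011 → 3-byte char #2 = E3 81 A0.
Offset 5: leading byte 0xF0 = 11110000 → 4-byte char #3 = F0 9D 97 B7.
Offset 9: leading byte 0xE9 = 11101001 → 3-byte char #4 = E9 8F 82.
Offset 12: leading byte 0xCA = 11001010 → 2-byte char #5 = CA 95.
Offset 14: leading byte 0xE2 = 11100010 → 3-byte char #6 = E2 97 BA.
Leading byte 0xE2 = 11100010 matches 1110xxxx → 3-byte sequence.
Byte 1: 0xE2 = 11100010, payload 0010 (4 bits).
Byte 2: 0x97 = 10010111 (10xxxxxx ✓), payload 010111.
Byte 3: 0xBA = 10111010 (10xxxxxx ✓), payload 111010.
Concatenate: 0010010111111010 = 0x25FA (16 bits → U+25FA).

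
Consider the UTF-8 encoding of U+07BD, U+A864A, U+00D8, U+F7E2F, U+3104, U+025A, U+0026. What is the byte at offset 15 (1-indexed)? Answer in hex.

1-indexed offset 15 is 0-indexed offset 14.
U+07BD → 2-byte form DE BD at offsets 0–1.
U+A864A → 4-byte form F2 A8 99 8A at offsets 2–5.
U+00D8 → 2-byte form C3 98 at offsets 6–7.
U+F7E2F → 4-byte form F3 B7 B8 AF at offsets 8–11.
U+3104 → 3-byte form E3 84 84 at offsets 12–14.
Offset 14 falls in char 5's range; it's byte 3 of E3 84 84 = 0x84.

0x84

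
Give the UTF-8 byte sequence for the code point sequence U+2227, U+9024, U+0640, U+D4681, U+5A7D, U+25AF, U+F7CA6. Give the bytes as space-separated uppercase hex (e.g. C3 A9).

E2 88 A7 E9 80 A4 D9 80 F3 94 9A 81 E5 A9 BD E2 96 AF F3 B7 B2 A6

U+2227: 3-byte form → E2 88 A7.
U+9024: 3-byte form → E9 80 A4.
U+0640: 2-byte form → D9 80.
U+D4681: 4-byte form → F3 94 9A 81.
U+5A7D: 3-byte form → E5 A9 BD.
U+25AF: 3-byte form → E2 96 AF.
U+F7CA6: 4-byte form → F3 B7 B2 A6.
Concatenated (22 bytes): E2 88 A7 E9 80 A4 D9 80 F3 94 9A 81 E5 A9 BD E2 96 AF F3 B7 B2 A6.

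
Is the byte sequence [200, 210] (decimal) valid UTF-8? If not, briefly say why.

Leading byte 0xC8 = 11001000 → 2-byte form.
Byte 2 is 0xD2 = 11010010, which is not 10xxxxxx — expected a continuation byte.

invalid (non-continuation byte where continuation expected)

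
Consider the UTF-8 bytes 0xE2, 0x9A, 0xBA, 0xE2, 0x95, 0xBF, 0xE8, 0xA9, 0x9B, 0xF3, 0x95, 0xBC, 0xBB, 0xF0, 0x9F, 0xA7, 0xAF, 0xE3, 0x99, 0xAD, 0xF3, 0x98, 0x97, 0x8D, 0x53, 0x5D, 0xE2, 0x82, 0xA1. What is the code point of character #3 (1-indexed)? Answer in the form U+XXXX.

Offset 0: leading byte 0xE2 = 11100010 → 3-byte char #1 = E2 9A BA.
Offset 3: leading byte 0xE2 = 11100010 → 3-byte char #2 = E2 95 BF.
Offset 6: leading byte 0xE8 = 11101000 → 3-byte char #3 = E8 A9 9B.
Leading byte 0xE8 = 11101000 matches 1110xxxx → 3-byte sequence.
Byte 1: 0xE8 = 11101000, payload 1000 (4 bits).
Byte 2: 0xA9 = 10101001 (10xxxxxx ✓), payload 101001.
Byte 3: 0x9B = 10011011 (10xxxxxx ✓), payload 011011.
Concatenate: 1000101001011011 = 0x8A5B (16 bits → U+8A5B).

U+8A5B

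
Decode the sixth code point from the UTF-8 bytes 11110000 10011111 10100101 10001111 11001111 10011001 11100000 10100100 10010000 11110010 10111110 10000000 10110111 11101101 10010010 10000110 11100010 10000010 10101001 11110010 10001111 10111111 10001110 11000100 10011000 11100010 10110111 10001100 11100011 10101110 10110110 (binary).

U+20A9

Offset 0: leading byte 0xF0 = 11110000 → 4-byte char #1 = F0 9F A5 8F.
Offset 4: leading byte 0xCF = 11001111 → 2-byte char #2 = CF 99.
Offset 6: leading byte 0xE0 = 11100000 → 3-byte char #3 = E0 A4 90.
Offset 9: leading byte 0xF2 = 11110010 → 4-byte char #4 = F2 BE 80 B7.
Offset 13: leading byte 0xED = 11101101 → 3-byte char #5 = ED 92 86.
Offset 16: leading byte 0xE2 = 11100010 → 3-byte char #6 = E2 82 A9.
Leading byte 0xE2 = 11100010 matches 1110xxxx → 3-byte sequence.
Byte 1: 0xE2 = 11100010, payload 0010 (4 bits).
Byte 2: 0x82 = 10000010 (10xxxxxx ✓), payload 000010.
Byte 3: 0xA9 = 10101001 (10xxxxxx ✓), payload 101001.
Concatenate: 0010000010101001 = 0x20A9 (16 bits → U+20A9).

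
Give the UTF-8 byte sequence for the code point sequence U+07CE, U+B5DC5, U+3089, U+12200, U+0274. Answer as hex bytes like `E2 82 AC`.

U+07CE: 2-byte form → DF 8E.
U+B5DC5: 4-byte form → F2 B5 B7 85.
U+3089: 3-byte form → E3 82 89.
U+12200: 4-byte form → F0 92 88 80.
U+0274: 2-byte form → C9 B4.
Concatenated (15 bytes): DF 8E F2 B5 B7 85 E3 82 89 F0 92 88 80 C9 B4.

DF 8E F2 B5 B7 85 E3 82 89 F0 92 88 80 C9 B4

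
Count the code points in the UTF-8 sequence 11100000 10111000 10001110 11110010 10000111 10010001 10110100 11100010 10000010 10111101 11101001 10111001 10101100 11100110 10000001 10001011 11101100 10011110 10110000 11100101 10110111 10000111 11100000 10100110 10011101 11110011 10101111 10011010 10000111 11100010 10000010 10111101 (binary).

Byte at offset 0: 0xE0 = 11100000 → 3-byte char (#1). Advance 3.
Byte at offset 3: 0xF2 = 11110010 → 4-byte char (#2). Advance 4.
Byte at offset 7: 0xE2 = 11100010 → 3-byte char (#3). Advance 3.
Byte at offset 10: 0xE9 = 11101001 → 3-byte char (#4). Advance 3.
Byte at offset 13: 0xE6 = 11100110 → 3-byte char (#5). Advance 3.
Byte at offset 16: 0xEC = 11101100 → 3-byte char (#6). Advance 3.
Byte at offset 19: 0xE5 = 11100101 → 3-byte char (#7). Advance 3.
Byte at offset 22: 0xE0 = 11100000 → 3-byte char (#8). Advance 3.
Byte at offset 25: 0xF3 = 11110011 → 4-byte char (#9). Advance 4.
Byte at offset 29: 0xE2 = 11100010 → 3-byte char (#10). Advance 3.
Reached end at offset 32 after 10 code points.

10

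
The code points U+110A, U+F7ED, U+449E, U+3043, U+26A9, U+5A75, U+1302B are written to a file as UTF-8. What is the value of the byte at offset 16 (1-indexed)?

0xE5

1-indexed offset 16 is 0-indexed offset 15.
U+110A → 3-byte form E1 84 8A at offsets 0–2.
U+F7ED → 3-byte form EF 9F AD at offsets 3–5.
U+449E → 3-byte form E4 92 9E at offsets 6–8.
U+3043 → 3-byte form E3 81 83 at offsets 9–11.
U+26A9 → 3-byte form E2 9A A9 at offsets 12–14.
U+5A75 → 3-byte form E5 A9 B5 at offsets 15–17.
Offset 15 falls in char 6's range; it's byte 1 of E5 A9 B5 = 0xE5.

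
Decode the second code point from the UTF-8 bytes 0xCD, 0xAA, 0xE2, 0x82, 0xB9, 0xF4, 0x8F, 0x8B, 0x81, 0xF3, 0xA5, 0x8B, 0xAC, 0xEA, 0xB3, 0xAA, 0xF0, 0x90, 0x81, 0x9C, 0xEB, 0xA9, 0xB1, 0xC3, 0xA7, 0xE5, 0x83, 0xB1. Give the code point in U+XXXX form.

U+20B9

Offset 0: leading byte 0xCD = 11001101 → 2-byte char #1 = CD AA.
Offset 2: leading byte 0xE2 = 11100010 → 3-byte char #2 = E2 82 B9.
Leading byte 0xE2 = 11100010 matches 1110xxxx → 3-byte sequence.
Byte 1: 0xE2 = 11100010, payload 0010 (4 bits).
Byte 2: 0x82 = 10000010 (10xxxxxx ✓), payload 000010.
Byte 3: 0xB9 = 10111001 (10xxxxxx ✓), payload 111001.
Concatenate: 0010000010111001 = 0x20B9 (16 bits → U+20B9).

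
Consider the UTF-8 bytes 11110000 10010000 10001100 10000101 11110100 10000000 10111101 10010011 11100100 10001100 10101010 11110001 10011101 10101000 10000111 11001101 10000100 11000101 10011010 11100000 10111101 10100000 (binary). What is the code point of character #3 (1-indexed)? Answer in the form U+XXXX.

U+432A

Offset 0: leading byte 0xF0 = 11110000 → 4-byte char #1 = F0 90 8C 85.
Offset 4: leading byte 0xF4 = 11110100 → 4-byte char #2 = F4 80 BD 93.
Offset 8: leading byte 0xE4 = 11100100 → 3-byte char #3 = E4 8C AA.
Leading byte 0xE4 = 11100100 matches 1110xxxx → 3-byte sequence.
Byte 1: 0xE4 = 11100100, payload 0100 (4 bits).
Byte 2: 0x8C = 10001100 (10xxxxxx ✓), payload 001100.
Byte 3: 0xAA = 10101010 (10xxxxxx ✓), payload 101010.
Concatenate: 0100001100101010 = 0x432A (16 bits → U+432A).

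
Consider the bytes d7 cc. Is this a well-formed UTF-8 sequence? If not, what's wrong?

Leading byte 0xD7 = 11010111 → 2-byte form.
Byte 2 is 0xCC = 11001100, which is not 10xxxxxx — expected a continuation byte.

invalid (non-continuation byte where continuation expected)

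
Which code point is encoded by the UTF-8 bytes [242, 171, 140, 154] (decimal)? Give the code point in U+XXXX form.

U+AB31A

Leading byte 0xF2 = 11110010 matches 11110xxx → 4-byte sequence.
Byte 1: 0xF2 = 11110010, payload 010 (3 bits).
Byte 2: 0xAB = 10101011 (10xxxxxx ✓), payload 101011.
Byte 3: 0x8C = 10001100 (10xxxxxx ✓), payload 001100.
Byte 4: 0x9A = 10011010 (10xxxxxx ✓), payload 011010.
Concatenate: 010101011001100011010 = 0xAB31A (21 bits → U+AB31A).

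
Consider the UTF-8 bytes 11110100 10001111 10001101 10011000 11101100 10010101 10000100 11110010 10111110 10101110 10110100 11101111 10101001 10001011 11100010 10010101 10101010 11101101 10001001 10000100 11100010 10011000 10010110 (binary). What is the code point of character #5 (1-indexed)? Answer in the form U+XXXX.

Offset 0: leading byte 0xF4 = 11110100 → 4-byte char #1 = F4 8F 8D 98.
Offset 4: leading byte 0xEC = 11101100 → 3-byte char #2 = EC 95 84.
Offset 7: leading byte 0xF2 = 11110010 → 4-byte char #3 = F2 BE AE B4.
Offset 11: leading byte 0xEF = 11101111 → 3-byte char #4 = EF A9 8B.
Offset 14: leading byte 0xE2 = 11100010 → 3-byte char #5 = E2 95 AA.
Leading byte 0xE2 = 11100010 matches 1110xxxx → 3-byte sequence.
Byte 1: 0xE2 = 11100010, payload 0010 (4 bits).
Byte 2: 0x95 = 10010101 (10xxxxxx ✓), payload 010101.
Byte 3: 0xAA = 10101010 (10xxxxxx ✓), payload 101010.
Concatenate: 0010010101101010 = 0x256A (16 bits → U+256A).

U+256A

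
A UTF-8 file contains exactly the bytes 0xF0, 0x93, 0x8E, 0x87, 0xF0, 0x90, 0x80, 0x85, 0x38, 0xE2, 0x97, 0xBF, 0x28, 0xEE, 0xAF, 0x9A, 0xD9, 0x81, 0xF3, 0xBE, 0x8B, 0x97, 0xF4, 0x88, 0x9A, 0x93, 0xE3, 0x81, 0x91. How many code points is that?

Byte at offset 0: 0xF0 = 11110000 → 4-byte char (#1). Advance 4.
Byte at offset 4: 0xF0 = 11110000 → 4-byte char (#2). Advance 4.
Byte at offset 8: 0x38 = 00111000 → 1-byte char (#3). Advance 1.
Byte at offset 9: 0xE2 = 11100010 → 3-byte char (#4). Advance 3.
Byte at offset 12: 0x28 = 00101000 → 1-byte char (#5). Advance 1.
Byte at offset 13: 0xEE = 11101110 → 3-byte char (#6). Advance 3.
Byte at offset 16: 0xD9 = 11011001 → 2-byte char (#7). Advance 2.
Byte at offset 18: 0xF3 = 11110011 → 4-byte char (#8). Advance 4.
Byte at offset 22: 0xF4 = 11110100 → 4-byte char (#9). Advance 4.
Byte at offset 26: 0xE3 = 11100011 → 3-byte char (#10). Advance 3.
Reached end at offset 29 after 10 code points.

10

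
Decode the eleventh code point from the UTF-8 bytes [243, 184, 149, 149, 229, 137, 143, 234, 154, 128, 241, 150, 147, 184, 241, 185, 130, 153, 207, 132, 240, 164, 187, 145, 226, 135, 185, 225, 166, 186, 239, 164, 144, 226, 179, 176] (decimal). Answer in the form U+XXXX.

U+2CF0

Offset 0: leading byte 0xF3 = 11110011 → 4-byte char #1 = F3 B8 95 95.
Offset 4: leading byte 0xE5 = 11100101 → 3-byte char #2 = E5 89 8F.
Offset 7: leading byte 0xEA = 11101010 → 3-byte char #3 = EA 9A 80.
Offset 10: leading byte 0xF1 = 11110001 → 4-byte char #4 = F1 96 93 B8.
Offset 14: leading byte 0xF1 = 11110001 → 4-byte char #5 = F1 B9 82 99.
Offset 18: leading byte 0xCF = 11001111 → 2-byte char #6 = CF 84.
Offset 20: leading byte 0xF0 = 11110000 → 4-byte char #7 = F0 A4 BB 91.
Offset 24: leading byte 0xE2 = 11100010 → 3-byte char #8 = E2 87 B9.
Offset 27: leading byte 0xE1 = 11100001 → 3-byte char #9 = E1 A6 BA.
Offset 30: leading byte 0xEF = 11101111 → 3-byte char #10 = EF A4 90.
Offset 33: leading byte 0xE2 = 11100010 → 3-byte char #11 = E2 B3 B0.
Leading byte 0xE2 = 11100010 matches 1110xxxx → 3-byte sequence.
Byte 1: 0xE2 = 11100010, payload 0010 (4 bits).
Byte 2: 0xB3 = 10110011 (10xxxxxx ✓), payload 110011.
Byte 3: 0xB0 = 10110000 (10xxxxxx ✓), payload 110000.
Concatenate: 0010110011110000 = 0x2CF0 (16 bits → U+2CF0).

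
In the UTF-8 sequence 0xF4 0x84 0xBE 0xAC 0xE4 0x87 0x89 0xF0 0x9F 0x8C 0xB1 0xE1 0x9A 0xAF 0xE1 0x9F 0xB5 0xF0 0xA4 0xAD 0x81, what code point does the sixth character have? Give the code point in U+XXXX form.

Offset 0: leading byte 0xF4 = 11110100 → 4-byte char #1 = F4 84 BE AC.
Offset 4: leading byte 0xE4 = 11100100 → 3-byte char #2 = E4 87 89.
Offset 7: leading byte 0xF0 = 11110000 → 4-byte char #3 = F0 9F 8C B1.
Offset 11: leading byte 0xE1 = 11100001 → 3-byte char #4 = E1 9A AF.
Offset 14: leading byte 0xE1 = 11100001 → 3-byte char #5 = E1 9F B5.
Offset 17: leading byte 0xF0 = 11110000 → 4-byte char #6 = F0 A4 AD 81.
Leading byte 0xF0 = 11110000 matches 11110xxx → 4-byte sequence.
Byte 1: 0xF0 = 11110000, payload 000 (3 bits).
Byte 2: 0xA4 = 10100100 (10xxxxxx ✓), payload 100100.
Byte 3: 0xAD = 10101101 (10xxxxxx ✓), payload 101101.
Byte 4: 0x81 = 10000001 (10xxxxxx ✓), payload 000001.
Concatenate: 000100100101101000001 = 0x24B41 (21 bits → U+24B41).

U+24B41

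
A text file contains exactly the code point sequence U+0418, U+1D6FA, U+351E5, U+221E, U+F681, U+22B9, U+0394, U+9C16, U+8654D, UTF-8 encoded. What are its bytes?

D0 98 F0 9D 9B BA F0 B5 87 A5 E2 88 9E EF 9A 81 E2 8A B9 CE 94 E9 B0 96 F2 86 95 8D

U+0418: 2-byte form → D0 98.
U+1D6FA: 4-byte form → F0 9D 9B BA.
U+351E5: 4-byte form → F0 B5 87 A5.
U+221E: 3-byte form → E2 88 9E.
U+F681: 3-byte form → EF 9A 81.
U+22B9: 3-byte form → E2 8A B9.
U+0394: 2-byte form → CE 94.
U+9C16: 3-byte form → E9 B0 96.
U+8654D: 4-byte form → F2 86 95 8D.
Concatenated (28 bytes): D0 98 F0 9D 9B BA F0 B5 87 A5 E2 88 9E EF 9A 81 E2 8A B9 CE 94 E9 B0 96 F2 86 95 8D.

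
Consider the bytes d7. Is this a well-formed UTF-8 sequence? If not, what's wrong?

Leading byte 0xD7 = 11010111 → 2-byte form, but only 1 byte is present.

invalid (sequence truncated)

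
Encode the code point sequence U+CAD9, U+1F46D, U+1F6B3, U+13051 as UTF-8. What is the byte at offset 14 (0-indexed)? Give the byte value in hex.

0x91

U+CAD9 → 3-byte form EC AB 99 at offsets 0–2.
U+1F46D → 4-byte form F0 9F 91 AD at offsets 3–6.
U+1F6B3 → 4-byte form F0 9F 9A B3 at offsets 7–10.
U+13051 → 4-byte form F0 93 81 91 at offsets 11–14.
Offset 14 falls in char 4's range; it's byte 4 of F0 93 81 91 = 0x91.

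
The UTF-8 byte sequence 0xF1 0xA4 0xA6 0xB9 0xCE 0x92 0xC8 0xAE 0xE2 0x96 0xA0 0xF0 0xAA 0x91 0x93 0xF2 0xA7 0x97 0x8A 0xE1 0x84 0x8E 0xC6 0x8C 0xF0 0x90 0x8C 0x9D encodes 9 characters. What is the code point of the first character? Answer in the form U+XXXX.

Offset 0: leading byte 0xF1 = 11110001 → 4-byte char #1 = F1 A4 A6 B9.
Leading byte 0xF1 = 11110001 matches 11110xxx → 4-byte sequence.
Byte 1: 0xF1 = 11110001, payload 001 (3 bits).
Byte 2: 0xA4 = 10100100 (10xxxxxx ✓), payload 100100.
Byte 3: 0xA6 = 10100110 (10xxxxxx ✓), payload 100110.
Byte 4: 0xB9 = 10111001 (10xxxxxx ✓), payload 111001.
Concatenate: 001100100100110111001 = 0x649B9 (21 bits → U+649B9).

U+649B9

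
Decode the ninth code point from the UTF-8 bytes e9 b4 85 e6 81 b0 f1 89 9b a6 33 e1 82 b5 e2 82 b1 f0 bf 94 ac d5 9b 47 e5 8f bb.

Offset 0: leading byte 0xE9 = 11101001 → 3-byte char #1 = E9 B4 85.
Offset 3: leading byte 0xE6 = 11100110 → 3-byte char #2 = E6 81 B0.
Offset 6: leading byte 0xF1 = 11110001 → 4-byte char #3 = F1 89 9B A6.
Offset 10: leading byte 0x33 = 00110011 → 1-byte char #4 = 33.
Offset 11: leading byte 0xE1 = 11100001 → 3-byte char #5 = E1 82 B5.
Offset 14: leading byte 0xE2 = 11100010 → 3-byte char #6 = E2 82 B1.
Offset 17: leading byte 0xF0 = 11110000 → 4-byte char #7 = F0 BF 94 AC.
Offset 21: leading byte 0xD5 = 11010101 → 2-byte char #8 = D5 9B.
Offset 23: leading byte 0x47 = 01000111 → 1-byte char #9 = 47.
Leading byte 0x47 = 01000111 matches 0xxxxxxx → 1-byte sequence.
Byte 1: 0x47 = 01000111, payload 1000111 (7 bits).
Concatenate: 1000111 = 0x47 (7 bits → U+0047).

U+0047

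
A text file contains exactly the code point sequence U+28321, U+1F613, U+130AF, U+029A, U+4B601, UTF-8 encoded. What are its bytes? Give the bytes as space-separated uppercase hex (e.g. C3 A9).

U+28321: 4-byte form → F0 A8 8C A1.
U+1F613: 4-byte form → F0 9F 98 93.
U+130AF: 4-byte form → F0 93 82 AF.
U+029A: 2-byte form → CA 9A.
U+4B601: 4-byte form → F1 8B 98 81.
Concatenated (18 bytes): F0 A8 8C A1 F0 9F 98 93 F0 93 82 AF CA 9A F1 8B 98 81.

F0 A8 8C A1 F0 9F 98 93 F0 93 82 AF CA 9A F1 8B 98 81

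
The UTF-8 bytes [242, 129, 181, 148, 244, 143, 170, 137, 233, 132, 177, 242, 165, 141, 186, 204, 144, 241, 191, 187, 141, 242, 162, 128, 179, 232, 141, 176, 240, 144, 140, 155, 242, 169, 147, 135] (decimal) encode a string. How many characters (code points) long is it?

10

Byte at offset 0: 0xF2 = 11110010 → 4-byte char (#1). Advance 4.
Byte at offset 4: 0xF4 = 11110100 → 4-byte char (#2). Advance 4.
Byte at offset 8: 0xE9 = 11101001 → 3-byte char (#3). Advance 3.
Byte at offset 11: 0xF2 = 11110010 → 4-byte char (#4). Advance 4.
Byte at offset 15: 0xCC = 11001100 → 2-byte char (#5). Advance 2.
Byte at offset 17: 0xF1 = 11110001 → 4-byte char (#6). Advance 4.
Byte at offset 21: 0xF2 = 11110010 → 4-byte char (#7). Advance 4.
Byte at offset 25: 0xE8 = 11101000 → 3-byte char (#8). Advance 3.
Byte at offset 28: 0xF0 = 11110000 → 4-byte char (#9). Advance 4.
Byte at offset 32: 0xF2 = 11110010 → 4-byte char (#10). Advance 4.
Reached end at offset 36 after 10 code points.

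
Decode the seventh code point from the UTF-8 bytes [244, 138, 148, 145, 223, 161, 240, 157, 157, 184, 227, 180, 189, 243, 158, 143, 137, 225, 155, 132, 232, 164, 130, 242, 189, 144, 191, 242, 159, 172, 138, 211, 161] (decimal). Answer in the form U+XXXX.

U+8902

Offset 0: leading byte 0xF4 = 11110100 → 4-byte char #1 = F4 8A 94 91.
Offset 4: leading byte 0xDF = 11011111 → 2-byte char #2 = DF A1.
Offset 6: leading byte 0xF0 = 11110000 → 4-byte char #3 = F0 9D 9D B8.
Offset 10: leading byte 0xE3 = 11100011 → 3-byte char #4 = E3 B4 BD.
Offset 13: leading byte 0xF3 = 11110011 → 4-byte char #5 = F3 9E 8F 89.
Offset 17: leading byte 0xE1 = 11100001 → 3-byte char #6 = E1 9B 84.
Offset 20: leading byte 0xE8 = 11101000 → 3-byte char #7 = E8 A4 82.
Leading byte 0xE8 = 11101000 matches 1110xxxx → 3-byte sequence.
Byte 1: 0xE8 = 11101000, payload 1000 (4 bits).
Byte 2: 0xA4 = 10100100 (10xxxxxx ✓), payload 100100.
Byte 3: 0x82 = 10000010 (10xxxxxx ✓), payload 000010.
Concatenate: 1000100100000010 = 0x8902 (16 bits → U+8902).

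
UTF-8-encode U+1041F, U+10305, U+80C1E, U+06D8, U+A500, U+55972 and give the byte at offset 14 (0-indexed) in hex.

U+1041F → 4-byte form F0 90 90 9F at offsets 0–3.
U+10305 → 4-byte form F0 90 8C 85 at offsets 4–7.
U+80C1E → 4-byte form F2 80 B0 9E at offsets 8–11.
U+06D8 → 2-byte form DB 98 at offsets 12–13.
U+A500 → 3-byte form EA 94 80 at offsets 14–16.
Offset 14 falls in char 5's range; it's byte 1 of EA 94 80 = 0xEA.

0xEA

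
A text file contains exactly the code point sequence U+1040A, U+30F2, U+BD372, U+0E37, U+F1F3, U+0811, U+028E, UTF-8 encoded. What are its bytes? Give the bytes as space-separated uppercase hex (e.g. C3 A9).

F0 90 90 8A E3 83 B2 F2 BD 8D B2 E0 B8 B7 EF 87 B3 E0 A0 91 CA 8E

U+1040A: 4-byte form → F0 90 90 8A.
U+30F2: 3-byte form → E3 83 B2.
U+BD372: 4-byte form → F2 BD 8D B2.
U+0E37: 3-byte form → E0 B8 B7.
U+F1F3: 3-byte form → EF 87 B3.
U+0811: 3-byte form → E0 A0 91.
U+028E: 2-byte form → CA 8E.
Concatenated (22 bytes): F0 90 90 8A E3 83 B2 F2 BD 8D B2 E0 B8 B7 EF 87 B3 E0 A0 91 CA 8E.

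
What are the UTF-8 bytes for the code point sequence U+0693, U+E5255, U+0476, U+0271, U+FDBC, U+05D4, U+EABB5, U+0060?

U+0693: 2-byte form → DA 93.
U+E5255: 4-byte form → F3 A5 89 95.
U+0476: 2-byte form → D1 B6.
U+0271: 2-byte form → C9 B1.
U+FDBC: 3-byte form → EF B6 BC.
U+05D4: 2-byte form → D7 94.
U+EABB5: 4-byte form → F3 AA AE B5.
U+0060: 1-byte form → 60.
Concatenated (20 bytes): DA 93 F3 A5 89 95 D1 B6 C9 B1 EF B6 BC D7 94 F3 AA AE B5 60.

DA 93 F3 A5 89 95 D1 B6 C9 B1 EF B6 BC D7 94 F3 AA AE B5 60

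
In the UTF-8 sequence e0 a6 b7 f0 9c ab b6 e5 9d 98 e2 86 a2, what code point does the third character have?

Offset 0: leading byte 0xE0 = 11100000 → 3-byte char #1 = E0 A6 B7.
Offset 3: leading byte 0xF0 = 11110000 → 4-byte char #2 = F0 9C AB B6.
Offset 7: leading byte 0xE5 = 11100101 → 3-byte char #3 = E5 9D 98.
Leading byte 0xE5 = 11100101 matches 1110xxxx → 3-byte sequence.
Byte 1: 0xE5 = 11100101, payload 0101 (4 bits).
Byte 2: 0x9D = 10011101 (10xxxxxx ✓), payload 011101.
Byte 3: 0x98 = 10011000 (10xxxxxx ✓), payload 011000.
Concatenate: 0101011101011000 = 0x5758 (16 bits → U+5758).

U+5758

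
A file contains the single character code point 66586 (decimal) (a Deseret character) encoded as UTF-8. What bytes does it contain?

F0 90 90 9A

U+1041A = 0x1041A = 66586 decimal. In range U+10000–U+10FFFF → 4-byte form: 11110xxx 10xxxxxx 10xxxxxx 10xxxxxx.
Binary (21 bits): 000010000010000011010.
Split 3+6+6+6: 000 | 010000 | 010000 | 011010.
Byte 1: 11110000 = 0xF0.
Byte 2: 10010000 = 0x90.
Byte 3: 10010000 = 0x90.
Byte 4: 10011010 = 0x9A.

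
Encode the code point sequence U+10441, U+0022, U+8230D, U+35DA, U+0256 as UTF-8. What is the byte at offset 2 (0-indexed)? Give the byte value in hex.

U+10441 → 4-byte form F0 90 91 81 at offsets 0–3.
Offset 2 falls in char 1's range; it's byte 3 of F0 90 91 81 = 0x91.

0x91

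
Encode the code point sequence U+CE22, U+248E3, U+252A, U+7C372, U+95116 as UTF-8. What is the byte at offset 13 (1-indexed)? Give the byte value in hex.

1-indexed offset 13 is 0-indexed offset 12.
U+CE22 → 3-byte form EC B8 A2 at offsets 0–2.
U+248E3 → 4-byte form F0 A4 A3 A3 at offsets 3–6.
U+252A → 3-byte form E2 94 AA at offsets 7–9.
U+7C372 → 4-byte form F1 BC 8D B2 at offsets 10–13.
Offset 12 falls in char 4's range; it's byte 3 of F1 BC 8D B2 = 0x8D.

0x8D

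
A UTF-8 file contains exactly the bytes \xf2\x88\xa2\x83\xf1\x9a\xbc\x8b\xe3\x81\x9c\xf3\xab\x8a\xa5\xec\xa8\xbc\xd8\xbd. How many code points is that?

6

Byte at offset 0: 0xF2 = 11110010 → 4-byte char (#1). Advance 4.
Byte at offset 4: 0xF1 = 11110001 → 4-byte char (#2). Advance 4.
Byte at offset 8: 0xE3 = 11100011 → 3-byte char (#3). Advance 3.
Byte at offset 11: 0xF3 = 11110011 → 4-byte char (#4). Advance 4.
Byte at offset 15: 0xEC = 11101100 → 3-byte char (#5). Advance 3.
Byte at offset 18: 0xD8 = 11011000 → 2-byte char (#6). Advance 2.
Reached end at offset 20 after 6 code points.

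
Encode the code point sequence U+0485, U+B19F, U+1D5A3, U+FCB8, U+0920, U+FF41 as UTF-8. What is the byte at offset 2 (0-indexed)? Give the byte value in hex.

0xEB

U+0485 → 2-byte form D2 85 at offsets 0–1.
U+B19F → 3-byte form EB 86 9F at offsets 2–4.
Offset 2 falls in char 2's range; it's byte 1 of EB 86 9F = 0xEB.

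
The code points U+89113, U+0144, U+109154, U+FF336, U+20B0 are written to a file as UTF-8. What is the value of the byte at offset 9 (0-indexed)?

0x94

U+89113 → 4-byte form F2 89 84 93 at offsets 0–3.
U+0144 → 2-byte form C5 84 at offsets 4–5.
U+109154 → 4-byte form F4 89 85 94 at offsets 6–9.
Offset 9 falls in char 3's range; it's byte 4 of F4 89 85 94 = 0x94.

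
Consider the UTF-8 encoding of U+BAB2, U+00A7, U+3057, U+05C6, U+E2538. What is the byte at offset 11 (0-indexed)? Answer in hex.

U+BAB2 → 3-byte form EB AA B2 at offsets 0–2.
U+00A7 → 2-byte form C2 A7 at offsets 3–4.
U+3057 → 3-byte form E3 81 97 at offsets 5–7.
U+05C6 → 2-byte form D7 86 at offsets 8–9.
U+E2538 → 4-byte form F3 A2 94 B8 at offsets 10–13.
Offset 11 falls in char 5's range; it's byte 2 of F3 A2 94 B8 = 0xA2.

0xA2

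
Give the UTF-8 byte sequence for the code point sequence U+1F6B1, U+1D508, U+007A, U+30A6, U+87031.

F0 9F 9A B1 F0 9D 94 88 7A E3 82 A6 F2 87 80 B1

U+1F6B1: 4-byte form → F0 9F 9A B1.
U+1D508: 4-byte form → F0 9D 94 88.
U+007A: 1-byte form → 7A.
U+30A6: 3-byte form → E3 82 A6.
U+87031: 4-byte form → F2 87 80 B1.
Concatenated (16 bytes): F0 9F 9A B1 F0 9D 94 88 7A E3 82 A6 F2 87 80 B1.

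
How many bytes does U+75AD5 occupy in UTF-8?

4

U+75AD5 = 0x75AD5. UTF-8 uses 1 byte below 0x80, 2 below 0x800, 3 below 0x10000, 4 up to 0x10FFFF. 0x75AD5 is in U+10000–U+10FFFF → 4 bytes.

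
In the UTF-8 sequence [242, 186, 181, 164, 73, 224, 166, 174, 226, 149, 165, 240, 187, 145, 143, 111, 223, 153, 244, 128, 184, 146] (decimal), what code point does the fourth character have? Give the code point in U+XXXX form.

Offset 0: leading byte 0xF2 = 11110010 → 4-byte char #1 = F2 BA B5 A4.
Offset 4: leading byte 0x49 = 01001001 → 1-byte char #2 = 49.
Offset 5: leading byte 0xE0 = 11100000 → 3-byte char #3 = E0 A6 AE.
Offset 8: leading byte 0xE2 = 11100010 → 3-byte char #4 = E2 95 A5.
Leading byte 0xE2 = 11100010 matches 1110xxxx → 3-byte sequence.
Byte 1: 0xE2 = 11100010, payload 0010 (4 bits).
Byte 2: 0x95 = 10010101 (10xxxxxx ✓), payload 010101.
Byte 3: 0xA5 = 10100101 (10xxxxxx ✓), payload 100101.
Concatenate: 0010010101100101 = 0x2565 (16 bits → U+2565).

U+2565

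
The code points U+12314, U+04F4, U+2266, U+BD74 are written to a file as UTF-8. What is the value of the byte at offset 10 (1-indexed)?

1-indexed offset 10 is 0-indexed offset 9.
U+12314 → 4-byte form F0 92 8C 94 at offsets 0–3.
U+04F4 → 2-byte form D3 B4 at offsets 4–5.
U+2266 → 3-byte form E2 89 A6 at offsets 6–8.
U+BD74 → 3-byte form EB B5 B4 at offsets 9–11.
Offset 9 falls in char 4's range; it's byte 1 of EB B5 B4 = 0xEB.

0xEB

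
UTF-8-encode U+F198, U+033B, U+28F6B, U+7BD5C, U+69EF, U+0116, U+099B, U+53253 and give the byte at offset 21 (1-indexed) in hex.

0x9B

1-indexed offset 21 is 0-indexed offset 20.
U+F198 → 3-byte form EF 86 98 at offsets 0–2.
U+033B → 2-byte form CC BB at offsets 3–4.
U+28F6B → 4-byte form F0 A8 BD AB at offsets 5–8.
U+7BD5C → 4-byte form F1 BB B5 9C at offsets 9–12.
U+69EF → 3-byte form E6 A7 AF at offsets 13–15.
U+0116 → 2-byte form C4 96 at offsets 16–17.
U+099B → 3-byte form E0 A6 9B at offsets 18–20.
Offset 20 falls in char 7's range; it's byte 3 of E0 A6 9B = 0x9B.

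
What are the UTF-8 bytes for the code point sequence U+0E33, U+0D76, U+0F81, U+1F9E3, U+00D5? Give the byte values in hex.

E0 B8 B3 E0 B5 B6 E0 BE 81 F0 9F A7 A3 C3 95

U+0E33: 3-byte form → E0 B8 B3.
U+0D76: 3-byte form → E0 B5 B6.
U+0F81: 3-byte form → E0 BE 81.
U+1F9E3: 4-byte form → F0 9F A7 A3.
U+00D5: 2-byte form → C3 95.
Concatenated (15 bytes): E0 B8 B3 E0 B5 B6 E0 BE 81 F0 9F A7 A3 C3 95.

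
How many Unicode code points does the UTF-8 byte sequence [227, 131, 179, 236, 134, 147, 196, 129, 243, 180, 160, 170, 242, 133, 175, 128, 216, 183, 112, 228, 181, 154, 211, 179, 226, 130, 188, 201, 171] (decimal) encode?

Byte at offset 0: 0xE3 = 11100011 → 3-byte char (#1). Advance 3.
Byte at offset 3: 0xEC = 11101100 → 3-byte char (#2). Advance 3.
Byte at offset 6: 0xC4 = 11000100 → 2-byte char (#3). Advance 2.
Byte at offset 8: 0xF3 = 11110011 → 4-byte char (#4). Advance 4.
Byte at offset 12: 0xF2 = 11110010 → 4-byte char (#5). Advance 4.
Byte at offset 16: 0xD8 = 11011000 → 2-byte char (#6). Advance 2.
Byte at offset 18: 0x70 = 01110000 → 1-byte char (#7). Advance 1.
Byte at offset 19: 0xE4 = 11100100 → 3-byte char (#8). Advance 3.
Byte at offset 22: 0xD3 = 11010011 → 2-byte char (#9). Advance 2.
Byte at offset 24: 0xE2 = 11100010 → 3-byte char (#10). Advance 3.
Byte at offset 27: 0xC9 = 11001001 → 2-byte char (#11). Advance 2.
Reached end at offset 29 after 11 code points.

11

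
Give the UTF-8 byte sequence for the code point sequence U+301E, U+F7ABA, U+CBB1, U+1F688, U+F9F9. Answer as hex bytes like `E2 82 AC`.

E3 80 9E F3 B7 AA BA EC AE B1 F0 9F 9A 88 EF A7 B9

U+301E: 3-byte form → E3 80 9E.
U+F7ABA: 4-byte form → F3 B7 AA BA.
U+CBB1: 3-byte form → EC AE B1.
U+1F688: 4-byte form → F0 9F 9A 88.
U+F9F9: 3-byte form → EF A7 B9.
Concatenated (17 bytes): E3 80 9E F3 B7 AA BA EC AE B1 F0 9F 9A 88 EF A7 B9.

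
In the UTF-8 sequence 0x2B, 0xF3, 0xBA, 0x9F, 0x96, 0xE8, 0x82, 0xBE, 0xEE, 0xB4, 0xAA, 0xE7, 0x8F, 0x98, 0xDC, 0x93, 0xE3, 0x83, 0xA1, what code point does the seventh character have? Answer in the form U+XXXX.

U+30E1

Offset 0: leading byte 0x2B = 00101011 → 1-byte char #1 = 2B.
Offset 1: leading byte 0xF3 = 11110011 → 4-byte char #2 = F3 BA 9F 96.
Offset 5: leading byte 0xE8 = 11101000 → 3-byte char #3 = E8 82 BE.
Offset 8: leading byte 0xEE = 11101110 → 3-byte char #4 = EE B4 AA.
Offset 11: leading byte 0xE7 = 11100111 → 3-byte char #5 = E7 8F 98.
Offset 14: leading byte 0xDC = 11011100 → 2-byte char #6 = DC 93.
Offset 16: leading byte 0xE3 = 11100011 → 3-byte char #7 = E3 83 A1.
Leading byte 0xE3 = 11100011 matches 1110xxxx → 3-byte sequence.
Byte 1: 0xE3 = 11100011, payload 0011 (4 bits).
Byte 2: 0x83 = 10000011 (10xxxxxx ✓), payload 000011.
Byte 3: 0xA1 = 10100001 (10xxxxxx ✓), payload 100001.
Concatenate: 0011000011100001 = 0x30E1 (16 bits → U+30E1).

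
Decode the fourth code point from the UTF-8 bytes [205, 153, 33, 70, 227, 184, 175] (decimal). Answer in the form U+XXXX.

U+3E2F

Offset 0: leading byte 0xCD = 11001101 → 2-byte char #1 = CD 99.
Offset 2: leading byte 0x21 = 00100001 → 1-byte char #2 = 21.
Offset 3: leading byte 0x46 = 01000110 → 1-byte char #3 = 46.
Offset 4: leading byte 0xE3 = 11100011 → 3-byte char #4 = E3 B8 AF.
Leading byte 0xE3 = 11100011 matches 1110xxxx → 3-byte sequence.
Byte 1: 0xE3 = 11100011, payload 0011 (4 bits).
Byte 2: 0xB8 = 10111000 (10xxxxxx ✓), payload 111000.
Byte 3: 0xAF = 10101111 (10xxxxxx ✓), payload 101111.
Concatenate: 0011111000101111 = 0x3E2F (16 bits → U+3E2F).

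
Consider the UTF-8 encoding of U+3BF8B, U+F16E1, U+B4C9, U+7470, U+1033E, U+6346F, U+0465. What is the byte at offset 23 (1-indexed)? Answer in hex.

1-indexed offset 23 is 0-indexed offset 22.
U+3BF8B → 4-byte form F0 BB BE 8B at offsets 0–3.
U+F16E1 → 4-byte form F3 B1 9B A1 at offsets 4–7.
U+B4C9 → 3-byte form EB 93 89 at offsets 8–10.
U+7470 → 3-byte form E7 91 B0 at offsets 11–13.
U+1033E → 4-byte form F0 90 8C BE at offsets 14–17.
U+6346F → 4-byte form F1 A3 91 AF at offsets 18–21.
U+0465 → 2-byte form D1 A5 at offsets 22–23.
Offset 22 falls in char 7's range; it's byte 1 of D1 A5 = 0xD1.

0xD1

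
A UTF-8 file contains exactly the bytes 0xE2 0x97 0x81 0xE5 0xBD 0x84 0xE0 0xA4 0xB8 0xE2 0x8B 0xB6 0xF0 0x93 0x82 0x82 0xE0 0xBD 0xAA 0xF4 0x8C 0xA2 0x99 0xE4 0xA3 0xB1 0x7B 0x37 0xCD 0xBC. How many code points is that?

Byte at offset 0: 0xE2 = 11100010 → 3-byte char (#1). Advance 3.
Byte at offset 3: 0xE5 = 11100101 → 3-byte char (#2). Advance 3.
Byte at offset 6: 0xE0 = 11100000 → 3-byte char (#3). Advance 3.
Byte at offset 9: 0xE2 = 11100010 → 3-byte char (#4). Advance 3.
Byte at offset 12: 0xF0 = 11110000 → 4-byte char (#5). Advance 4.
Byte at offset 16: 0xE0 = 11100000 → 3-byte char (#6). Advance 3.
Byte at offset 19: 0xF4 = 11110100 → 4-byte char (#7). Advance 4.
Byte at offset 23: 0xE4 = 11100100 → 3-byte char (#8). Advance 3.
Byte at offset 26: 0x7B = 01111011 → 1-byte char (#9). Advance 1.
Byte at offset 27: 0x37 = 00110111 → 1-byte char (#10). Advance 1.
Byte at offset 28: 0xCD = 11001101 → 2-byte char (#11). Advance 2.
Reached end at offset 30 after 11 code points.

11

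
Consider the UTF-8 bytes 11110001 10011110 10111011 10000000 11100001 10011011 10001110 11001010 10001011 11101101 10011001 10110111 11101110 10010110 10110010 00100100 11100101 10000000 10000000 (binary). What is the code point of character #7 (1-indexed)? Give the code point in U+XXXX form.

U+5000

Offset 0: leading byte 0xF1 = 11110001 → 4-byte char #1 = F1 9E BB 80.
Offset 4: leading byte 0xE1 = 11100001 → 3-byte char #2 = E1 9B 8E.
Offset 7: leading byte 0xCA = 11001010 → 2-byte char #3 = CA 8B.
Offset 9: leading byte 0xED = 11101101 → 3-byte char #4 = ED 99 B7.
Offset 12: leading byte 0xEE = 11101110 → 3-byte char #5 = EE 96 B2.
Offset 15: leading byte 0x24 = 00100100 → 1-byte char #6 = 24.
Offset 16: leading byte 0xE5 = 11100101 → 3-byte char #7 = E5 80 80.
Leading byte 0xE5 = 11100101 matches 1110xxxx → 3-byte sequence.
Byte 1: 0xE5 = 11100101, payload 0101 (4 bits).
Byte 2: 0x80 = 10000000 (10xxxxxx ✓), payload 000000.
Byte 3: 0x80 = 10000000 (10xxxxxx ✓), payload 000000.
Concatenate: 0101000000000000 = 0x5000 (16 bits → U+5000).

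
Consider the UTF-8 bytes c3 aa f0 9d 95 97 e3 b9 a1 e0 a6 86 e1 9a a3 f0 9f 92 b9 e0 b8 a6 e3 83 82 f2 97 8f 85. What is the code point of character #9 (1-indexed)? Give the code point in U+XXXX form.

Offset 0: leading byte 0xC3 = 11000011 → 2-byte char #1 = C3 AA.
Offset 2: leading byte 0xF0 = 11110000 → 4-byte char #2 = F0 9D 95 97.
Offset 6: leading byte 0xE3 = 11100011 → 3-byte char #3 = E3 B9 A1.
Offset 9: leading byte 0xE0 = 11100000 → 3-byte char #4 = E0 A6 86.
Offset 12: leading byte 0xE1 = 11100001 → 3-byte char #5 = E1 9A A3.
Offset 15: leading byte 0xF0 = 11110000 → 4-byte char #6 = F0 9F 92 B9.
Offset 19: leading byte 0xE0 = 11100000 → 3-byte char #7 = E0 B8 A6.
Offset 22: leading byte 0xE3 = 11100011 → 3-byte char #8 = E3 83 82.
Offset 25: leading byte 0xF2 = 11110010 → 4-byte char #9 = F2 97 8F 85.
Leading byte 0xF2 = 11110010 matches 11110xxx → 4-byte sequence.
Byte 1: 0xF2 = 11110010, payload 010 (3 bits).
Byte 2: 0x97 = 10010111 (10xxxxxx ✓), payload 010111.
Byte 3: 0x8F = 10001111 (10xxxxxx ✓), payload 001111.
Byte 4: 0x85 = 10000101 (10xxxxxx ✓), payload 000101.
Concatenate: 010010111001111000101 = 0x973C5 (21 bits → U+973C5).

U+973C5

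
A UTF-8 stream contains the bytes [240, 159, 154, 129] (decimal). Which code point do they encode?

Leading byte 0xF0 = 11110000 matches 11110xxx → 4-byte sequence.
Byte 1: 0xF0 = 11110000, payload 000 (3 bits).
Byte 2: 0x9F = 10011111 (10xxxxxx ✓), payload 011111.
Byte 3: 0x9A = 10011010 (10xxxxxx ✓), payload 011010.
Byte 4: 0x81 = 10000001 (10xxxxxx ✓), payload 000001.
Concatenate: 000011111011010000001 = 0x1F681 (21 bits → U+1F681).

U+1F681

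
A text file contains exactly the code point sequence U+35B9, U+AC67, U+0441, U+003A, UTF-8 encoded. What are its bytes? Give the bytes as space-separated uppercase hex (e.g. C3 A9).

E3 96 B9 EA B1 A7 D1 81 3A

U+35B9: 3-byte form → E3 96 B9.
U+AC67: 3-byte form → EA B1 A7.
U+0441: 2-byte form → D1 81.
U+003A: 1-byte form → 3A.
Concatenated (9 bytes): E3 96 B9 EA B1 A7 D1 81 3A.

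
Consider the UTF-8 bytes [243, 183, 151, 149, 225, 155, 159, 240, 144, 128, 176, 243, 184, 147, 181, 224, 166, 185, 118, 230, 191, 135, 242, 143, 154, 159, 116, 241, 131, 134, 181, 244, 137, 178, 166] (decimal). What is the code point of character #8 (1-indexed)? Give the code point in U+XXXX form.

Offset 0: leading byte 0xF3 = 11110011 → 4-byte char #1 = F3 B7 97 95.
Offset 4: leading byte 0xE1 = 11100001 → 3-byte char #2 = E1 9B 9F.
Offset 7: leading byte 0xF0 = 11110000 → 4-byte char #3 = F0 90 80 B0.
Offset 11: leading byte 0xF3 = 11110011 → 4-byte char #4 = F3 B8 93 B5.
Offset 15: leading byte 0xE0 = 11100000 → 3-byte char #5 = E0 A6 B9.
Offset 18: leading byte 0x76 = 01110110 → 1-byte char #6 = 76.
Offset 19: leading byte 0xE6 = 11100110 → 3-byte char #7 = E6 BF 87.
Offset 22: leading byte 0xF2 = 11110010 → 4-byte char #8 = F2 8F 9A 9F.
Leading byte 0xF2 = 11110010 matches 11110xxx → 4-byte sequence.
Byte 1: 0xF2 = 11110010, payload 010 (3 bits).
Byte 2: 0x8F = 10001111 (10xxxxxx ✓), payload 001111.
Byte 3: 0x9A = 10011010 (10xxxxxx ✓), payload 011010.
Byte 4: 0x9F = 10011111 (10xxxxxx ✓), payload 011111.
Concatenate: 010001111011010011111 = 0x8F69F (21 bits → U+8F69F).

U+8F69F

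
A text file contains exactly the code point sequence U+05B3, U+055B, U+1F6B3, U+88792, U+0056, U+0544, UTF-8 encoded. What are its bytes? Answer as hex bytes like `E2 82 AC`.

D6 B3 D5 9B F0 9F 9A B3 F2 88 9E 92 56 D5 84

U+05B3: 2-byte form → D6 B3.
U+055B: 2-byte form → D5 9B.
U+1F6B3: 4-byte form → F0 9F 9A B3.
U+88792: 4-byte form → F2 88 9E 92.
U+0056: 1-byte form → 56.
U+0544: 2-byte form → D5 84.
Concatenated (15 bytes): D6 B3 D5 9B F0 9F 9A B3 F2 88 9E 92 56 D5 84.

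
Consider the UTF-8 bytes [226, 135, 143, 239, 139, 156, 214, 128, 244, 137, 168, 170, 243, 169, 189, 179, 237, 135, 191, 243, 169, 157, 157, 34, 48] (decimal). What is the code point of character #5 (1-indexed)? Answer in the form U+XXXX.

Offset 0: leading byte 0xE2 = 11100010 → 3-byte char #1 = E2 87 8F.
Offset 3: leading byte 0xEF = 11101111 → 3-byte char #2 = EF 8B 9C.
Offset 6: leading byte 0xD6 = 11010110 → 2-byte char #3 = D6 80.
Offset 8: leading byte 0xF4 = 11110100 → 4-byte char #4 = F4 89 A8 AA.
Offset 12: leading byte 0xF3 = 11110011 → 4-byte char #5 = F3 A9 BD B3.
Leading byte 0xF3 = 11110011 matches 11110xxx → 4-byte sequence.
Byte 1: 0xF3 = 11110011, payload 011 (3 bits).
Byte 2: 0xA9 = 10101001 (10xxxxxx ✓), payload 101001.
Byte 3: 0xBD = 10111101 (10xxxxxx ✓), payload 111101.
Byte 4: 0xB3 = 10110011 (10xxxxxx ✓), payload 110011.
Concatenate: 011101001111101110011 = 0xE9F73 (21 bits → U+E9F73).

U+E9F73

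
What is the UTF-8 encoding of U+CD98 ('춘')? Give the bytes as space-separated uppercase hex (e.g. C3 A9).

EC B6 98

U+CD98 = 0xCD98 = 52632 decimal. In range U+0800–U+FFFF → 3-byte form: 1110xxxx 10xxxxxx 10xxxxxx.
Binary (16 bits): 1100110110011000.
Split 4+6+6: 1100 | 110110 | 011000.
Byte 1: 11101100 = 0xEC.
Byte 2: 10110110 = 0xB6.
Byte 3: 10011000 = 0x98.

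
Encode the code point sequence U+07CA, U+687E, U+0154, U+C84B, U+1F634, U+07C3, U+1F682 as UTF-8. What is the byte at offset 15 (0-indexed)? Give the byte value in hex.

U+07CA → 2-byte form DF 8A at offsets 0–1.
U+687E → 3-byte form E6 A1 BE at offsets 2–4.
U+0154 → 2-byte form C5 94 at offsets 5–6.
U+C84B → 3-byte form EC A1 8B at offsets 7–9.
U+1F634 → 4-byte form F0 9F 98 B4 at offsets 10–13.
U+07C3 → 2-byte form DF 83 at offsets 14–15.
Offset 15 falls in char 6's range; it's byte 2 of DF 83 = 0x83.

0x83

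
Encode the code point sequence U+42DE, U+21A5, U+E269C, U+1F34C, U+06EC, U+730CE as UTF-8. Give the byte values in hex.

E4 8B 9E E2 86 A5 F3 A2 9A 9C F0 9F 8D 8C DB AC F1 B3 83 8E

U+42DE: 3-byte form → E4 8B 9E.
U+21A5: 3-byte form → E2 86 A5.
U+E269C: 4-byte form → F3 A2 9A 9C.
U+1F34C: 4-byte form → F0 9F 8D 8C.
U+06EC: 2-byte form → DB AC.
U+730CE: 4-byte form → F1 B3 83 8E.
Concatenated (20 bytes): E4 8B 9E E2 86 A5 F3 A2 9A 9C F0 9F 8D 8C DB AC F1 B3 83 8E.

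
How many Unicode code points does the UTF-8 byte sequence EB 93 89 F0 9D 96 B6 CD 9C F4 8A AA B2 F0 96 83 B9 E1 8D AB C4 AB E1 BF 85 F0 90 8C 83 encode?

9

Byte at offset 0: 0xEB = 11101011 → 3-byte char (#1). Advance 3.
Byte at offset 3: 0xF0 = 11110000 → 4-byte char (#2). Advance 4.
Byte at offset 7: 0xCD = 11001101 → 2-byte char (#3). Advance 2.
Byte at offset 9: 0xF4 = 11110100 → 4-byte char (#4). Advance 4.
Byte at offset 13: 0xF0 = 11110000 → 4-byte char (#5). Advance 4.
Byte at offset 17: 0xE1 = 11100001 → 3-byte char (#6). Advance 3.
Byte at offset 20: 0xC4 = 11000100 → 2-byte char (#7). Advance 2.
Byte at offset 22: 0xE1 = 11100001 → 3-byte char (#8). Advance 3.
Byte at offset 25: 0xF0 = 11110000 → 4-byte char (#9). Advance 4.
Reached end at offset 29 after 9 code points.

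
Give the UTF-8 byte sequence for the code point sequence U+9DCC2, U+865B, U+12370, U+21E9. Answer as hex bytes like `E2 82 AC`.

U+9DCC2: 4-byte form → F2 9D B3 82.
U+865B: 3-byte form → E8 99 9B.
U+12370: 4-byte form → F0 92 8D B0.
U+21E9: 3-byte form → E2 87 A9.
Concatenated (14 bytes): F2 9D B3 82 E8 99 9B F0 92 8D B0 E2 87 A9.

F2 9D B3 82 E8 99 9B F0 92 8D B0 E2 87 A9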